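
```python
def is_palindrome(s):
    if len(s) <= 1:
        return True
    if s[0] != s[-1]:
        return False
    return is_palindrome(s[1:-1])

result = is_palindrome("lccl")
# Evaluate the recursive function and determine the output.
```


is_palindrome("lccl")
"lccl": s[0]='l' == s[-1]='l' -> is_palindrome("cc")
"cc": s[0]='c' == s[-1]='c' -> is_palindrome("")
"": len <= 1 -> True
= True


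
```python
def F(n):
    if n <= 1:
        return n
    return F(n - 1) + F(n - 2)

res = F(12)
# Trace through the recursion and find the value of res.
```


F(12)
= F(11) + F(10)
= (F(10) + F(9)) + F(10)
Computing bottom-up: F(0)=0, F(1)=1, F(2)=1, F(3)=2, F(4)=3, F(5)=5, F(6)=8, F(7)=13, F(8)=21, F(9)=34, F(10)=55, F(11)=89, F(12)=144
= 144


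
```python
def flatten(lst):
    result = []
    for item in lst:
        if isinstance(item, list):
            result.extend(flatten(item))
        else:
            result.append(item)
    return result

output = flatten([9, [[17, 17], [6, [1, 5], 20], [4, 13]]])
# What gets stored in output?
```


flatten([9, [[17, 17], [6, [1, 5], 20], [4, 13]]])
Processing each element:
  9 is not a list -> append 9
  [[17, 17], [6, [1, 5], 20], [4, 13]] is a list -> flatten recursively -> [17, 17, 6, 1, 5, 20, 4, 13]
= [9, 17, 17, 6, 1, 5, 20, 4, 13]


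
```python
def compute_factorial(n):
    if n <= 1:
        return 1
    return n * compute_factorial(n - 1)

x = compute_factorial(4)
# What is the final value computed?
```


compute_factorial(4)
= 4 * compute_factorial(3)
= 4 * 3 * compute_factorial(2)
= 4 * 3 * 2 * compute_factorial(1)
= 4 * 3 * 2 * 1
= 24


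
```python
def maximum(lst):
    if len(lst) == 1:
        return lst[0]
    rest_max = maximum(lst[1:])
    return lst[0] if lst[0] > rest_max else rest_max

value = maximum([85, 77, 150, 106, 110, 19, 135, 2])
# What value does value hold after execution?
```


maximum([85, 77, 150, 106, 110, 19, 135, 2])
= compare 85 with maximum([77, 150, 106, 110, 19, 135, 2])
= compare 77 with maximum([150, 106, 110, 19, 135, 2])
= compare 150 with maximum([106, 110, 19, 135, 2])
= compare 106 with maximum([110, 19, 135, 2])
= compare 110 with maximum([19, 135, 2])
= compare 19 with maximum([135, 2])
= compare 135 with maximum([2])
Base: maximum([2]) = 2
compare 135 with 2: max = 135
compare 19 with 135: max = 135
compare 110 with 135: max = 135
compare 106 with 135: max = 135
compare 150 with 135: max = 150
compare 77 with 150: max = 150
compare 85 with 150: max = 150
= 150


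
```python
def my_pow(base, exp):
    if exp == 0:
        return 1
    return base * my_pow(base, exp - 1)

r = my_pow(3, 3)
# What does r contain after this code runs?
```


my_pow(3, 3)
= 3 * my_pow(3, 2)
= 3 * 3 * my_pow(3, 1)
= 3 * 3 * 3 * my_pow(3, 0)
= 3 * 3 * 3 * 1
= 27


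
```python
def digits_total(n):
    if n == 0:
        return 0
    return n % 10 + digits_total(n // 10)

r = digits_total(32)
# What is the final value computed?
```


digits_total(32)
= 2 + digits_total(3)
= 2 + 3 + digits_total(0)
= 2 + 3 + 0
= 5


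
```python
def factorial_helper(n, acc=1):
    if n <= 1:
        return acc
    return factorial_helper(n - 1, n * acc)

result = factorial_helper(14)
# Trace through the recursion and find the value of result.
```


factorial_helper(14, 1)
= factorial_helper(13, 14 * 1) = factorial_helper(13, 14)
= factorial_helper(12, 13 * 14) = factorial_helper(12, 182)
= factorial_helper(11, 12 * 182) = factorial_helper(11, 2184)
= factorial_helper(10, 11 * 2184) = factorial_helper(10, 24024)
= factorial_helper(9, 10 * 24024) = factorial_helper(9, 240240)
= factorial_helper(8, 9 * 240240) = factorial_helper(8, 2162160)
= factorial_helper(7, 8 * 2162160) = factorial_helper(7, 17297280)
= factorial_helper(6, 7 * 17297280) = factorial_helper(6, 121080960)
= factorial_helper(5, 6 * 121080960) = factorial_helper(5, 726485760)
= factorial_helper(4, 5 * 726485760) = factorial_helper(4, 3632428800)
= factorial_helper(3, 4 * 3632428800) = factorial_helper(3, 14529715200)
= factorial_helper(2, 3 * 14529715200) = factorial_helper(2, 43589145600)
= factorial_helper(1, 2 * 43589145600) = factorial_helper(1, 87178291200)
n <= 1, return acc = 87178291200


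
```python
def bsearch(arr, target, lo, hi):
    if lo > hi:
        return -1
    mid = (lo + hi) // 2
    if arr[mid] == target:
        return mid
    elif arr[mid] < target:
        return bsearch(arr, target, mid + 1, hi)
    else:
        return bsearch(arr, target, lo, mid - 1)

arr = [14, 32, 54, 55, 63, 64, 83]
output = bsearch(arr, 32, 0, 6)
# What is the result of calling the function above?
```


bsearch(arr, 32, 0, 6)
lo=0, hi=6, mid=3, arr[mid]=55
55 > 32, search left half
lo=0, hi=2, mid=1, arr[mid]=32
arr[1] == 32, found at index 1
= 1


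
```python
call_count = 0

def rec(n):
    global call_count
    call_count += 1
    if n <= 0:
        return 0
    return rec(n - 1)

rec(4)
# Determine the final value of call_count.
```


rec(4) calls rec(3) calls ... calls rec(0)
Total calls: 4 + 1 (for base case) = 5


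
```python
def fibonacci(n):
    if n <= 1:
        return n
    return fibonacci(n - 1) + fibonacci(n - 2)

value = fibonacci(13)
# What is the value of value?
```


fibonacci(13)
= fibonacci(12) + fibonacci(11)
= (fibonacci(11) + fibonacci(10)) + fibonacci(11)
Computing bottom-up: fibonacci(0)=0, fibonacci(1)=1, fibonacci(2)=1, fibonacci(3)=2, fibonacci(4)=3, fibonacci(5)=5, fibonacci(6)=8, fibonacci(7)=13, fibonacci(8)=21, fibonacci(9)=34, fibonacci(10)=55, fibonacci(11)=89, fibonacci(12)=144, fibonacci(13)=233
= 233


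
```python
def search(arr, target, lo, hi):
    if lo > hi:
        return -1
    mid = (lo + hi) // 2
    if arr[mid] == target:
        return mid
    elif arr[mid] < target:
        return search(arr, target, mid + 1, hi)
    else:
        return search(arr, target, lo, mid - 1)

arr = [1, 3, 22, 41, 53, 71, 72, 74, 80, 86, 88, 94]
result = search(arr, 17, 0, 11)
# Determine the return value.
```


search(arr, 17, 0, 11)
lo=0, hi=11, mid=5, arr[mid]=71
71 > 17, search left half
lo=0, hi=4, mid=2, arr[mid]=22
22 > 17, search left half
lo=0, hi=1, mid=0, arr[mid]=1
1 < 17, search right half
lo=1, hi=1, mid=1, arr[mid]=3
3 < 17, search right half
lo > hi, target not found, return -1
= -1


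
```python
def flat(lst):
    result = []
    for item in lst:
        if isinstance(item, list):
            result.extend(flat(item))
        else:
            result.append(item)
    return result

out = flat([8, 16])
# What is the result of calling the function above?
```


flat([8, 16])
Processing each element:
  8 is not a list -> append 8
  16 is not a list -> append 16
= [8, 16]


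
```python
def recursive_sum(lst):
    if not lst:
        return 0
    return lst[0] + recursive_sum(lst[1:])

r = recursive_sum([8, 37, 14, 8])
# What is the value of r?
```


recursive_sum([8, 37, 14, 8])
= 8 + recursive_sum([37, 14, 8])
= 8 + 37 + recursive_sum([14, 8])
= 8 + 37 + 14 + recursive_sum([8])
= 8 + 37 + 14 + 8 + recursive_sum([])
= 8 + 37 + 14 + 8 + 0
= 67


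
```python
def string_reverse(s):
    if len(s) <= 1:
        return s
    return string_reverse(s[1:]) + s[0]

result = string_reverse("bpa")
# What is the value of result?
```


string_reverse("bpa")
= string_reverse("pa") + "b"
= string_reverse("a") + "p" + "b"
= "a" + "p" + "b"
= "apb"


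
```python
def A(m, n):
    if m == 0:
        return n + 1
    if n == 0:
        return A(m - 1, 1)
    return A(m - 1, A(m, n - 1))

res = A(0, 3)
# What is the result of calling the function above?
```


A(0, 3)
m == 0: return 3 + 1 = 4
= 4


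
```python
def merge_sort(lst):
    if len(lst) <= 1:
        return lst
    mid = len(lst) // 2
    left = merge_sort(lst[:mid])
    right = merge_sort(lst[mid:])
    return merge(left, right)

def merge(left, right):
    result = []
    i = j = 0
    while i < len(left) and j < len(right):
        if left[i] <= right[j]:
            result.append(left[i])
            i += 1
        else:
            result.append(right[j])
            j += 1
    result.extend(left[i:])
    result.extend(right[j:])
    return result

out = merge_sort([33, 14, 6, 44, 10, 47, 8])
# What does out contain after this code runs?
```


merge_sort([33, 14, 6, 44, 10, 47, 8])
Split into [33, 14, 6] and [44, 10, 47, 8]
Left sorted: [6, 14, 33]
Right sorted: [8, 10, 44, 47]
Merge [6, 14, 33] and [8, 10, 44, 47]
= [6, 8, 10, 14, 33, 44, 47]


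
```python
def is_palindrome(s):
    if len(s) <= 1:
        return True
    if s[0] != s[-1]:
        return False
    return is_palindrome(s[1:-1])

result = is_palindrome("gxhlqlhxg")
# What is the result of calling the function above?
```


is_palindrome("gxhlqlhxg")
"gxhlqlhxg": s[0]='g' == s[-1]='g' -> is_palindrome("xhlqlhx")
"xhlqlhx": s[0]='x' == s[-1]='x' -> is_palindrome("hlqlh")
"hlqlh": s[0]='h' == s[-1]='h' -> is_palindrome("lql")
"lql": s[0]='l' == s[-1]='l' -> is_palindrome("q")
"q": len <= 1 -> True
= True


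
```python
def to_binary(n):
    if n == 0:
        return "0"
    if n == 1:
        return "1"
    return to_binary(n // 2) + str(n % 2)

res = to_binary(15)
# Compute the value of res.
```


to_binary(15)
= to_binary(7) + "1"
= to_binary(3) + "1" + "1"
= to_binary(1) + "1" + "1" + "1"
= "1" + "1" + "1" + "1"
= "1111"


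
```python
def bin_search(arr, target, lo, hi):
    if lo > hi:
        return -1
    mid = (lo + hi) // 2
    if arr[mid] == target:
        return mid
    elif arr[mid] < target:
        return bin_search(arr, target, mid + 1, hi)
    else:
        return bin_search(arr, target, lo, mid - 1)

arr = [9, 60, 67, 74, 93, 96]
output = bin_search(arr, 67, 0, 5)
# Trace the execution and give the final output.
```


bin_search(arr, 67, 0, 5)
lo=0, hi=5, mid=2, arr[mid]=67
arr[2] == 67, found at index 2
= 2


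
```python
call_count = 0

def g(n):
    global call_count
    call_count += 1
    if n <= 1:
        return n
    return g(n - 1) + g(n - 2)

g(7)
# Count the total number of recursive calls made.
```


g(7) calls g(6) and g(5); each non-base call branches into two more.
Let C(k) = total number of calls made by g(k), including the call to g(k) itself.
Base cases: C(0) = 1, C(1) = 1
Recurrence: C(k) = 1 + C(k-1) + C(k-2)
  C(2) = 1 + C(1) + C(0) = 1 + 1 + 1 = 3
  C(3) = 1 + C(2) + C(1) = 1 + 3 + 1 = 5
  C(4) = 1 + C(3) + C(2) = 1 + 5 + 3 = 9
  C(5) = 1 + C(4) + C(3) = 1 + 9 + 5 = 15
  C(6) = 1 + C(5) + C(4) = 1 + 15 + 9 = 25
  C(7) = 1 + C(6) + C(5) = 1 + 25 + 15 = 41
Total calls = C(7) = 41


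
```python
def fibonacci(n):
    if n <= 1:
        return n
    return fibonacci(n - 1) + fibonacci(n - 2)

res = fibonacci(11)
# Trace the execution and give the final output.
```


fibonacci(11)
= fibonacci(10) + fibonacci(9)
= (fibonacci(9) + fibonacci(8)) + fibonacci(9)
Computing bottom-up: fibonacci(0)=0, fibonacci(1)=1, fibonacci(2)=1, fibonacci(3)=2, fibonacci(4)=3, fibonacci(5)=5, fibonacci(6)=8, fibonacci(7)=13, fibonacci(8)=21, fibonacci(9)=34, fibonacci(10)=55, fibonacci(11)=89
= 89


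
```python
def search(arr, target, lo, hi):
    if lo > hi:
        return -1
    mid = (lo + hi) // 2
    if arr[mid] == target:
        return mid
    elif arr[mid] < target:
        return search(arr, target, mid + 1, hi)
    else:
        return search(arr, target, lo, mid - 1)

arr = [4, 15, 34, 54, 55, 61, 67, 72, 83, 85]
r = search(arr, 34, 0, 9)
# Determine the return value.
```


search(arr, 34, 0, 9)
lo=0, hi=9, mid=4, arr[mid]=55
55 > 34, search left half
lo=0, hi=3, mid=1, arr[mid]=15
15 < 34, search right half
lo=2, hi=3, mid=2, arr[mid]=34
arr[2] == 34, found at index 2
= 2


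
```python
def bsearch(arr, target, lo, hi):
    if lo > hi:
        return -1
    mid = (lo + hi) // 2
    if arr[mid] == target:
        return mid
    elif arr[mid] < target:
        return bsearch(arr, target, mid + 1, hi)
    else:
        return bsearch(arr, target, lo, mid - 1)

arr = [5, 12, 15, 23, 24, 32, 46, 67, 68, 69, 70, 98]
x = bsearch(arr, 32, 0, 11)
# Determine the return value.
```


bsearch(arr, 32, 0, 11)
lo=0, hi=11, mid=5, arr[mid]=32
arr[5] == 32, found at index 5
= 5


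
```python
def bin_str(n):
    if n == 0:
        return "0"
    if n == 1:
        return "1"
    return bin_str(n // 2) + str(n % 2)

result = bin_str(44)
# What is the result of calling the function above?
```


bin_str(44)
= bin_str(22) + "0"
= bin_str(11) + "0" + "0"
= bin_str(5) + "1" + "0" + "0"
= bin_str(2) + "1" + "1" + "0" + "0"
= bin_str(1) + "0" + "1" + "1" + "0" + "0"
= "1" + "0" + "1" + "1" + "0" + "0"
= "101100"


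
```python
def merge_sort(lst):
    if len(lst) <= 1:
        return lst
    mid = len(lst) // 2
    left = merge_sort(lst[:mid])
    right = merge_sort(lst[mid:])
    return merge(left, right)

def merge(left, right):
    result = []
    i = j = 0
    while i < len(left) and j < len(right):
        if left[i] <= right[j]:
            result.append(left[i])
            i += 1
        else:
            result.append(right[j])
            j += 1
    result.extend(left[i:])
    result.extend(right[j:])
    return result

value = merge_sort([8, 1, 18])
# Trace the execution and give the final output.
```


merge_sort([8, 1, 18])
Split into [8] and [1, 18]
Left sorted: [8]
Right sorted: [1, 18]
Merge [8] and [1, 18]
= [1, 8, 18]


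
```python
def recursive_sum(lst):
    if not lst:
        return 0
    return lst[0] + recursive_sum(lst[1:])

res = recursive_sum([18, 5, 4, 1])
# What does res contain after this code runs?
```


recursive_sum([18, 5, 4, 1])
= 18 + recursive_sum([5, 4, 1])
= 18 + 5 + recursive_sum([4, 1])
= 18 + 5 + 4 + recursive_sum([1])
= 18 + 5 + 4 + 1 + recursive_sum([])
= 18 + 5 + 4 + 1 + 0
= 28


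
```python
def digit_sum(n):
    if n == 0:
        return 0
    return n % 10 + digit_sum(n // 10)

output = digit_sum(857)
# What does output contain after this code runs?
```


digit_sum(857)
= 7 + digit_sum(85)
= 7 + 5 + digit_sum(8)
= 7 + 5 + 8 + digit_sum(0)
= 7 + 5 + 8 + 0
= 20


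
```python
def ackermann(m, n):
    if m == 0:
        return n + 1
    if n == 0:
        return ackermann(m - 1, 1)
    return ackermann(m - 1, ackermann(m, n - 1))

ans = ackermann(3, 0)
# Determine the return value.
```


ackermann(3, 0)
n == 0: return ackermann(2, 1)
= ackermann(2, 1) = 5
= 5


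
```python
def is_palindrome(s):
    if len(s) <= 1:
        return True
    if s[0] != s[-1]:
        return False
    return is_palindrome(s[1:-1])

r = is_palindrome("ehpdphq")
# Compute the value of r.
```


is_palindrome("ehpdphq")
"ehpdphq": s[0]='e' != s[-1]='q' -> False
= False


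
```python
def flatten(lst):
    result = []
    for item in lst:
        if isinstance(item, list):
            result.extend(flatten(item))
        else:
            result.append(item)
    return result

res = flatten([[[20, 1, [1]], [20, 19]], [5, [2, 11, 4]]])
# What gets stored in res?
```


flatten([[[20, 1, [1]], [20, 19]], [5, [2, 11, 4]]])
Processing each element:
  [[20, 1, [1]], [20, 19]] is a list -> flatten recursively -> [20, 1, 1, 20, 19]
  [5, [2, 11, 4]] is a list -> flatten recursively -> [5, 2, 11, 4]
= [20, 1, 1, 20, 19, 5, 2, 11, 4]


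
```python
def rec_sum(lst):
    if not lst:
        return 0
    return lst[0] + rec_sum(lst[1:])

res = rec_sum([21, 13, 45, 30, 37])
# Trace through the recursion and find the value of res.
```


rec_sum([21, 13, 45, 30, 37])
= 21 + rec_sum([13, 45, 30, 37])
= 21 + 13 + rec_sum([45, 30, 37])
= 21 + 13 + 45 + rec_sum([30, 37])
= 21 + 13 + 45 + 30 + rec_sum([37])
= 21 + 13 + 45 + 30 + 37 + rec_sum([])
= 21 + 13 + 45 + 30 + 37 + 0
= 146


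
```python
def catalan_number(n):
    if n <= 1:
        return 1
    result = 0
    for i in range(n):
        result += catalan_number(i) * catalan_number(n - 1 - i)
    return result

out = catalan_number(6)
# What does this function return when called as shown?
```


catalan_number(6)
= sum of catalan_number(i) * catalan_number(6-1-i) for i in 0..5
First compute sub-values bottom-up:
  catalan_number(0) = 1, catalan_number(1) = 1
  catalan_number(2) = 1*1 + 1*1 = 2
  catalan_number(3) = 1*2 + 1*1 + 2*1 = 5
  catalan_number(4) = 1*5 + 1*2 + 2*1 + 5*1 = 14
  catalan_number(5) = 1*14 + 1*5 + 2*2 + 5*1 + 14*1 = 42
Now catalan_number(6):
  catalan_number(0)*catalan_number(5) = 1*42 = 42
  catalan_number(1)*catalan_number(4) = 1*14 = 14
  catalan_number(2)*catalan_number(3) = 2*5 = 10
  catalan_number(3)*catalan_number(2) = 5*2 = 10
  catalan_number(4)*catalan_number(1) = 14*1 = 14
  catalan_number(5)*catalan_number(0) = 42*1 = 42
= 42 + 14 + 10 + 10 + 14 + 42
= 132


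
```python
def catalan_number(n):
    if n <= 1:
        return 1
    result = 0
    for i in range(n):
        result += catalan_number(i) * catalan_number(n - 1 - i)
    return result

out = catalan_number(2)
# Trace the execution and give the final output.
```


catalan_number(2)
= sum of catalan_number(i) * catalan_number(2-1-i) for i in 0..1
  catalan_number(0)*catalan_number(1) = 1*1 = 1
  catalan_number(1)*catalan_number(0) = 1*1 = 1
= 1 + 1
= 2


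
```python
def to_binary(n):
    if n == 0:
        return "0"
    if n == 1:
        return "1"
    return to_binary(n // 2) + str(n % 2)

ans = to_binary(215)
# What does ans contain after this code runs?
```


to_binary(215)
= to_binary(107) + "1"
= to_binary(53) + "1" + "1"
= to_binary(26) + "1" + "1" + "1"
= to_binary(13) + "0" + "1" + "1" + "1"
= to_binary(6) + "1" + "0" + "1" + "1" + "1"
= to_binary(3) + "0" + "1" + "0" + "1" + "1" + "1"
= to_binary(1) + "1" + "0" + "1" + "0" + "1" + "1" + "1"
= "1" + "1" + "0" + "1" + "0" + "1" + "1" + "1"
= "11010111"


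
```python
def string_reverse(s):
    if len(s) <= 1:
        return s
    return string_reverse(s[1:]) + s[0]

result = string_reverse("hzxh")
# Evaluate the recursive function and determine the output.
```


string_reverse("hzxh")
= string_reverse("zxh") + "h"
= string_reverse("xh") + "z" + "h"
= string_reverse("h") + "x" + "z" + "h"
= "h" + "x" + "z" + "h"
= "hxzh"


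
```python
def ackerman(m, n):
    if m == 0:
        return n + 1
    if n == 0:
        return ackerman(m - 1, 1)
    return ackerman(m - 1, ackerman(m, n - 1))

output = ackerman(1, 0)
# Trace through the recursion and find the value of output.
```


ackerman(1, 0)
n == 0: return ackerman(0, 1)
= ackerman(0, 1) = 2
= 2


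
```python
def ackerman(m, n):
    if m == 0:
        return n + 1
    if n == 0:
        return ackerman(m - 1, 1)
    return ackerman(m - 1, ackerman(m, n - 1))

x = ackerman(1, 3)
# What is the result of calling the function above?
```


ackerman(1, 3)
= ackerman(0, ackerman(1, 2))
First compute ackerman(1, 2) = 4
= ackerman(0, 4)
= 5


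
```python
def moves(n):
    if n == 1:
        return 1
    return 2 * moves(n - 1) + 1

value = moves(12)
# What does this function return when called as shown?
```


moves(12)
= 2 * moves(11) + 1
= 2 * (2 * moves(10) + 1) + 1
= 2 * (2 * (2 * moves(9) + 1) + 1) + 1
= 2 * (2 * (2 * (2 * moves(8) + 1) + 1) + 1) + 1
= 2 * (2 * (2 * (2 * (2 * moves(7) + 1) + 1) + 1) + 1) + 1
= 2 * (2 * (2 * (2 * (2 * (2 * moves(6) + 1) + 1) + 1) + 1) + 1) + 1
= 2 * (2 * (2 * (2 * (2 * (2 * (2 * moves(5) + 1) + 1) + 1) + 1) + 1) + 1) + 1
= 2 * (2 * (2 * (2 * (2 * (2 * (2 * (2 * moves(4) + 1) + 1) + 1) + 1) + 1) + 1) + 1) + 1
= 2 * (2 * (2 * (2 * (2 * (2 * (2 * (2 * (2 * moves(3) + 1) + 1) + 1) + 1) + 1) + 1) + 1) + 1) + 1
= 2 * (2 * (2 * (2 * (2 * (2 * (2 * (2 * (2 * (2 * moves(2) + 1) + 1) + 1) + 1) + 1) + 1) + 1) + 1) + 1) + 1
= 2 * (2 * (2 * (2 * (2 * (2 * (2 * (2 * (2 * (2 * (2 * moves(1) + 1) + 1) + 1) + 1) + 1) + 1) + 1) + 1) + 1) + 1) + 1
Now compute bottom-up:
moves(1) = 1
moves(2) = 2 * 1 + 1 = 3
moves(3) = 2 * 3 + 1 = 7
moves(4) = 2 * 7 + 1 = 15
moves(5) = 2 * 15 + 1 = 31
moves(6) = 2 * 31 + 1 = 63
moves(7) = 2 * 63 + 1 = 127
moves(8) = 2 * 127 + 1 = 255
moves(9) = 2 * 255 + 1 = 511
moves(10) = 2 * 511 + 1 = 1023
moves(11) = 2 * 1023 + 1 = 2047
moves(12) = 2 * 2047 + 1 = 4095
= 4095


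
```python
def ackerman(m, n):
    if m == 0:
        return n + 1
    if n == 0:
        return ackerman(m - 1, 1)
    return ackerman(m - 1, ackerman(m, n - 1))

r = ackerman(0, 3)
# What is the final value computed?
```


ackerman(0, 3)
m == 0: return 3 + 1 = 4
= 4


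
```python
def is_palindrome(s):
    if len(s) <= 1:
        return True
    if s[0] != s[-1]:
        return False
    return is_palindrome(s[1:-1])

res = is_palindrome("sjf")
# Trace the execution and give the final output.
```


is_palindrome("sjf")
"sjf": s[0]='s' != s[-1]='f' -> False
= False


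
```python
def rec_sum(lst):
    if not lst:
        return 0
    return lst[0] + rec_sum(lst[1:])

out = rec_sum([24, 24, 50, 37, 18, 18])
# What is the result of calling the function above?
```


rec_sum([24, 24, 50, 37, 18, 18])
= 24 + rec_sum([24, 50, 37, 18, 18])
= 24 + 24 + rec_sum([50, 37, 18, 18])
= 24 + 24 + 50 + rec_sum([37, 18, 18])
= 24 + 24 + 50 + 37 + rec_sum([18, 18])
= 24 + 24 + 50 + 37 + 18 + rec_sum([18])
= 24 + 24 + 50 + 37 + 18 + 18 + rec_sum([])
= 24 + 24 + 50 + 37 + 18 + 18 + 0
= 171


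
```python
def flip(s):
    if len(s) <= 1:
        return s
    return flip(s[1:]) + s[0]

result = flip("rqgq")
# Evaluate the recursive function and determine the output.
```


flip("rqgq")
= flip("qgq") + "r"
= flip("gq") + "q" + "r"
= flip("q") + "g" + "q" + "r"
= "q" + "g" + "q" + "r"
= "qgqr"


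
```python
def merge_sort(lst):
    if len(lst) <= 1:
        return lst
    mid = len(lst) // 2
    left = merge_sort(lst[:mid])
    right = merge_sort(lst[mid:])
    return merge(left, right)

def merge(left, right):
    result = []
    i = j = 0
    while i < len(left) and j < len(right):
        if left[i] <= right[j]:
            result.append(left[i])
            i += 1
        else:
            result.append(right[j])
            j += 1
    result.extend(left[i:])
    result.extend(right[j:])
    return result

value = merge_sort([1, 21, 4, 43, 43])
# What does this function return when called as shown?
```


merge_sort([1, 21, 4, 43, 43])
Split into [1, 21] and [4, 43, 43]
Left sorted: [1, 21]
Right sorted: [4, 43, 43]
Merge [1, 21] and [4, 43, 43]
= [1, 4, 21, 43, 43]


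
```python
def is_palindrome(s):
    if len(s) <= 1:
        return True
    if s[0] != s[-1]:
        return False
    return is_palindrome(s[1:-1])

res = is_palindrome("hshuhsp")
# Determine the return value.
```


is_palindrome("hshuhsp")
"hshuhsp": s[0]='h' != s[-1]='p' -> False
= False


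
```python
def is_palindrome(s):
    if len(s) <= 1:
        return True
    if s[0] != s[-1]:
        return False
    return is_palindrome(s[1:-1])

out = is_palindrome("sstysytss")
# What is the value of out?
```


is_palindrome("sstysytss")
"sstysytss": s[0]='s' == s[-1]='s' -> is_palindrome("stysyts")
"stysyts": s[0]='s' == s[-1]='s' -> is_palindrome("tysyt")
"tysyt": s[0]='t' == s[-1]='t' -> is_palindrome("ysy")
"ysy": s[0]='y' == s[-1]='y' -> is_palindrome("s")
"s": len <= 1 -> True
= True


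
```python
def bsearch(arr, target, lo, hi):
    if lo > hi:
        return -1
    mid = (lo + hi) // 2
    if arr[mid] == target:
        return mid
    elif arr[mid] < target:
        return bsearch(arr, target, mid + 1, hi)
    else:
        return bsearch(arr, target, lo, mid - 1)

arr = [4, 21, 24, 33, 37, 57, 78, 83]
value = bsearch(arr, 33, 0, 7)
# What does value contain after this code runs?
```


bsearch(arr, 33, 0, 7)
lo=0, hi=7, mid=3, arr[mid]=33
arr[3] == 33, found at index 3
= 3


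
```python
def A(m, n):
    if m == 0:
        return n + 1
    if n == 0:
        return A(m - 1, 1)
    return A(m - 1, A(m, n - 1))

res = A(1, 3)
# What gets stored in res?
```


A(1, 3)
= A(0, A(1, 2))
First compute A(1, 2) = 4
= A(0, 4)
= 5


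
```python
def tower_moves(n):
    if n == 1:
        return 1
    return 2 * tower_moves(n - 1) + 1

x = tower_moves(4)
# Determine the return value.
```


tower_moves(4)
= 2 * tower_moves(3) + 1
= 2 * (2 * tower_moves(2) + 1) + 1
= 2 * (2 * (2 * tower_moves(1) + 1) + 1) + 1
Now compute bottom-up:
tower_moves(1) = 1
tower_moves(2) = 2 * 1 + 1 = 3
tower_moves(3) = 2 * 3 + 1 = 7
tower_moves(4) = 2 * 7 + 1 = 15
= 15


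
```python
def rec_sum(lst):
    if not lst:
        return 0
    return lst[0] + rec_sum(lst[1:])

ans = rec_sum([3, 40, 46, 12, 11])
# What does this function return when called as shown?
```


rec_sum([3, 40, 46, 12, 11])
= 3 + rec_sum([40, 46, 12, 11])
= 3 + 40 + rec_sum([46, 12, 11])
= 3 + 40 + 46 + rec_sum([12, 11])
= 3 + 40 + 46 + 12 + rec_sum([11])
= 3 + 40 + 46 + 12 + 11 + rec_sum([])
= 3 + 40 + 46 + 12 + 11 + 0
= 112


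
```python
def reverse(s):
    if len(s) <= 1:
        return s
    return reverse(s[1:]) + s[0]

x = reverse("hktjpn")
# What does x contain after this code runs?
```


reverse("hktjpn")
= reverse("ktjpn") + "h"
= reverse("tjpn") + "k" + "h"
= reverse("jpn") + "t" + "k" + "h"
= reverse("pn") + "j" + "t" + "k" + "h"
= reverse("n") + "p" + "j" + "t" + "k" + "h"
= "n" + "p" + "j" + "t" + "k" + "h"
= "npjtkh"


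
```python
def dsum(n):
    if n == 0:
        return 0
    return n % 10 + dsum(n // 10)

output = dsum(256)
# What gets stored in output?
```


dsum(256)
= 6 + dsum(25)
= 6 + 5 + dsum(2)
= 6 + 5 + 2 + dsum(0)
= 6 + 5 + 2 + 0
= 13


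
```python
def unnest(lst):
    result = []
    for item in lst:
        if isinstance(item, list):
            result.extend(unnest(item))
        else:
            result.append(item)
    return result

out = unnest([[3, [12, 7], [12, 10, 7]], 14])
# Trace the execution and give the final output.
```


unnest([[3, [12, 7], [12, 10, 7]], 14])
Processing each element:
  [3, [12, 7], [12, 10, 7]] is a list -> unnest recursively -> [3, 12, 7, 12, 10, 7]
  14 is not a list -> append 14
= [3, 12, 7, 12, 10, 7, 14]


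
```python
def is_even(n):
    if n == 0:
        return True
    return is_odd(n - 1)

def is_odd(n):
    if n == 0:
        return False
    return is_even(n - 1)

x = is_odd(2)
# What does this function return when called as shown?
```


is_odd(2)
= is_even(1)
= is_odd(0)
n == 0: return False
= False


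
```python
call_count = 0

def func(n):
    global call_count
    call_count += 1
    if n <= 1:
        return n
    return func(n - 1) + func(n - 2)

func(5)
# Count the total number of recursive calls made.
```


func(5) calls func(4) and func(3); each non-base call branches into two more.
Let C(k) = total number of calls made by func(k), including the call to func(k) itself.
Base cases: C(0) = 1, C(1) = 1
Recurrence: C(k) = 1 + C(k-1) + C(k-2)
  C(2) = 1 + C(1) + C(0) = 1 + 1 + 1 = 3
  C(3) = 1 + C(2) + C(1) = 1 + 3 + 1 = 5
  C(4) = 1 + C(3) + C(2) = 1 + 5 + 3 = 9
  C(5) = 1 + C(4) + C(3) = 1 + 9 + 5 = 15
Total calls = C(5) = 15


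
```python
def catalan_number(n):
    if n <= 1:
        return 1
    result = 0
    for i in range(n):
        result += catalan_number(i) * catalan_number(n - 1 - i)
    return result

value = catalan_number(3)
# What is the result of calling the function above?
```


catalan_number(3)
= sum of catalan_number(i) * catalan_number(3-1-i) for i in 0..2
First compute sub-values bottom-up:
  catalan_number(0) = 1, catalan_number(1) = 1
  catalan_number(2) = 1*1 + 1*1 = 2
Now catalan_number(3):
  catalan_number(0)*catalan_number(2) = 1*2 = 2
  catalan_number(1)*catalan_number(1) = 1*1 = 1
  catalan_number(2)*catalan_number(0) = 2*1 = 2
= 2 + 1 + 2
= 5


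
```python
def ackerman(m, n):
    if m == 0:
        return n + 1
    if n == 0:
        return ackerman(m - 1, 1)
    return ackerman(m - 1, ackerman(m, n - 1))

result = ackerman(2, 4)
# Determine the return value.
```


ackerman(2, 4)
= ackerman(1, ackerman(2, 3))
First compute ackerman(2, 3) = 9
= ackerman(1, 9)
= 11


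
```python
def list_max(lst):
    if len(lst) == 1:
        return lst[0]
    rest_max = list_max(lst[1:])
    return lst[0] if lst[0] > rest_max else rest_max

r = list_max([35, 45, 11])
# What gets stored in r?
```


list_max([35, 45, 11])
= compare 35 with list_max([45, 11])
= compare 45 with list_max([11])
Base: list_max([11]) = 11
compare 45 with 11: max = 45
compare 35 with 45: max = 45
= 45


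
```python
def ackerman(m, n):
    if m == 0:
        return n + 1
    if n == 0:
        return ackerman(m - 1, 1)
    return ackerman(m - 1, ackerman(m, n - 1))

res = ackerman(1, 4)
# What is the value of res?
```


ackerman(1, 4)
= ackerman(0, ackerman(1, 3))
First compute ackerman(1, 3) = 5
= ackerman(0, 5)
= 6


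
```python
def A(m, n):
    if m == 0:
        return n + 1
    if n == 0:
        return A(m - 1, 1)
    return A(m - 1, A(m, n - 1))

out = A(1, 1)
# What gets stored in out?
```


A(1, 1)
= A(0, A(1, 0))
First compute A(1, 0) = 2
= A(0, 2)
= 3


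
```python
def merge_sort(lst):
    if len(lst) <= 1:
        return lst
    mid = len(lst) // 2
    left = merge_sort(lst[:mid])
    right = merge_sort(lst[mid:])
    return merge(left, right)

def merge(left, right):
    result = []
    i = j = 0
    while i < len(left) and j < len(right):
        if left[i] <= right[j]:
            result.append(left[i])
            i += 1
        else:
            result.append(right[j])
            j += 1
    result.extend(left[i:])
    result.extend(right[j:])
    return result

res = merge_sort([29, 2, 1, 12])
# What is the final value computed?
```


merge_sort([29, 2, 1, 12])
Split into [29, 2] and [1, 12]
Left sorted: [2, 29]
Right sorted: [1, 12]
Merge [2, 29] and [1, 12]
= [1, 2, 12, 29]


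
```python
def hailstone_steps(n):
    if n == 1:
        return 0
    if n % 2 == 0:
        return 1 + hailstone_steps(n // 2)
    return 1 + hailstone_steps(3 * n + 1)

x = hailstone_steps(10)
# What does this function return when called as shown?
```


hailstone_steps(10)
10 is even -> hailstone_steps(5)
5 is odd -> 3*5+1 = 16 -> hailstone_steps(16)
16 is even -> hailstone_steps(8)
8 is even -> hailstone_steps(4)
4 is even -> hailstone_steps(2)
2 is even -> hailstone_steps(1)
Reached 1 after 6 steps
= 6


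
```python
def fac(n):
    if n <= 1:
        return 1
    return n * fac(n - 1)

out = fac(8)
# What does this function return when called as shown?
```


fac(8)
= 8 * fac(7)
= 8 * 7 * fac(6)
= 8 * 7 * 6 * fac(5)
= 8 * 7 * 6 * 5 * fac(4)
= 8 * 7 * 6 * 5 * 4 * fac(3)
= 8 * 7 * 6 * 5 * 4 * 3 * fac(2)
= 8 * 7 * 6 * 5 * 4 * 3 * 2 * fac(1)
= 8 * 7 * 6 * 5 * 4 * 3 * 2 * 1
= 40320


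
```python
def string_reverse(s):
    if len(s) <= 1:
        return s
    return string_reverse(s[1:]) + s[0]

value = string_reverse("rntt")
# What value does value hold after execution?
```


string_reverse("rntt")
= string_reverse("ntt") + "r"
= string_reverse("tt") + "n" + "r"
= string_reverse("t") + "t" + "n" + "r"
= "t" + "t" + "n" + "r"
= "ttnr"


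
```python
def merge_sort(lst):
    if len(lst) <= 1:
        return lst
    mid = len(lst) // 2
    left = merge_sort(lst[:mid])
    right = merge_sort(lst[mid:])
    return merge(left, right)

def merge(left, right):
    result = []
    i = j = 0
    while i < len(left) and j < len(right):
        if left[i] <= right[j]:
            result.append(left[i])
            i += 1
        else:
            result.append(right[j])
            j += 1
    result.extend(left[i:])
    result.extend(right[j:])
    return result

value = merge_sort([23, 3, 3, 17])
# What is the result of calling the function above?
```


merge_sort([23, 3, 3, 17])
Split into [23, 3] and [3, 17]
Left sorted: [3, 23]
Right sorted: [3, 17]
Merge [3, 23] and [3, 17]
= [3, 3, 17, 23]


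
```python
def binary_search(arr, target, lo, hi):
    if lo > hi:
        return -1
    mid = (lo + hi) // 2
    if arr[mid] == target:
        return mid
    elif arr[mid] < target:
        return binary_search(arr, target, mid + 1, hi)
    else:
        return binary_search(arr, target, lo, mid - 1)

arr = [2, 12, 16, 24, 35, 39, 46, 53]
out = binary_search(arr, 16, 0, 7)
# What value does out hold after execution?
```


binary_search(arr, 16, 0, 7)
lo=0, hi=7, mid=3, arr[mid]=24
24 > 16, search left half
lo=0, hi=2, mid=1, arr[mid]=12
12 < 16, search right half
lo=2, hi=2, mid=2, arr[mid]=16
arr[2] == 16, found at index 2
= 2


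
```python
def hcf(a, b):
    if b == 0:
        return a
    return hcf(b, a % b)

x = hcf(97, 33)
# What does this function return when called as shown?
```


hcf(97, 33)
= hcf(33, 97 % 33) = hcf(33, 31)
= hcf(31, 33 % 31) = hcf(31, 2)
= hcf(2, 31 % 2) = hcf(2, 1)
= hcf(1, 2 % 1) = hcf(1, 0)
b == 0, return a = 1


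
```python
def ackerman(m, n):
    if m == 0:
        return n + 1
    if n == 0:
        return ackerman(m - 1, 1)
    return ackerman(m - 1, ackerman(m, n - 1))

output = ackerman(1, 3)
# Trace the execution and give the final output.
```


ackerman(1, 3)
= ackerman(0, ackerman(1, 2))
First compute ackerman(1, 2) = 4
= ackerman(0, 4)
= 5


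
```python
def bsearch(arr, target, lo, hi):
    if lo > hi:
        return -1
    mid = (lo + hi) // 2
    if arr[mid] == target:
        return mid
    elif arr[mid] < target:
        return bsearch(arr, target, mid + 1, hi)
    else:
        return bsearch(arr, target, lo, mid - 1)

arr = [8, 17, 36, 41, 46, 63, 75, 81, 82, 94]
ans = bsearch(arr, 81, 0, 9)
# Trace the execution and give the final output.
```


bsearch(arr, 81, 0, 9)
lo=0, hi=9, mid=4, arr[mid]=46
46 < 81, search right half
lo=5, hi=9, mid=7, arr[mid]=81
arr[7] == 81, found at index 7
= 7


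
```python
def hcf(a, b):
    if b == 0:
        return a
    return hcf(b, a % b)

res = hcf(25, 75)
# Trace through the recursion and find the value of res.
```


hcf(25, 75)
= hcf(75, 25 % 75) = hcf(75, 25)
= hcf(25, 75 % 25) = hcf(25, 0)
b == 0, return a = 25


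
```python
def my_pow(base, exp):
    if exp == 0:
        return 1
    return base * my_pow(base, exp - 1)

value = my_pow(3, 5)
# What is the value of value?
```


my_pow(3, 5)
= 3 * my_pow(3, 4)
= 3 * 3 * my_pow(3, 3)
= 3 * 3 * 3 * my_pow(3, 2)
= 3 * 3 * 3 * 3 * my_pow(3, 1)
= 3 * 3 * 3 * 3 * 3 * my_pow(3, 0)
= 3 * 3 * 3 * 3 * 3 * 1
= 243


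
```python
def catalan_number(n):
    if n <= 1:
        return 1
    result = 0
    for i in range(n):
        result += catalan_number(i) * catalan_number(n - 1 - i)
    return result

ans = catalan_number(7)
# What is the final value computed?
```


catalan_number(7)
= sum of catalan_number(i) * catalan_number(7-1-i) for i in 0..6
First compute sub-values bottom-up:
  catalan_number(0) = 1, catalan_number(1) = 1
  catalan_number(2) = 1*1 + 1*1 = 2
  catalan_number(3) = 1*2 + 1*1 + 2*1 = 5
  catalan_number(4) = 1*5 + 1*2 + 2*1 + 5*1 = 14
  catalan_number(5) = 1*14 + 1*5 + 2*2 + 5*1 + 14*1 = 42
  catalan_number(6) = 1*42 + 1*14 + 2*5 + 5*2 + 14*1 + 42*1 = 132
Now catalan_number(7):
  catalan_number(0)*catalan_number(6) = 1*132 = 132
  catalan_number(1)*catalan_number(5) = 1*42 = 42
  catalan_number(2)*catalan_number(4) = 2*14 = 28
  catalan_number(3)*catalan_number(3) = 5*5 = 25
  catalan_number(4)*catalan_number(2) = 14*2 = 28
  catalan_number(5)*catalan_number(1) = 42*1 = 42
  catalan_number(6)*catalan_number(0) = 132*1 = 132
= 132 + 42 + 28 + 25 + 28 + 42 + 132
= 429


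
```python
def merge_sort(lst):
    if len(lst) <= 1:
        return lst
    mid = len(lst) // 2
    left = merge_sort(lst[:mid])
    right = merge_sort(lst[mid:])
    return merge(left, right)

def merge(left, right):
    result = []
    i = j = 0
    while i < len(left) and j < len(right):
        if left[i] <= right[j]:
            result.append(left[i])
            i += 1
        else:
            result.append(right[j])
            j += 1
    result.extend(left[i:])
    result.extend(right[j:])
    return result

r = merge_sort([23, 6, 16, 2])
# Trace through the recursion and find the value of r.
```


merge_sort([23, 6, 16, 2])
Split into [23, 6] and [16, 2]
Left sorted: [6, 23]
Right sorted: [2, 16]
Merge [6, 23] and [2, 16]
= [2, 6, 16, 23]


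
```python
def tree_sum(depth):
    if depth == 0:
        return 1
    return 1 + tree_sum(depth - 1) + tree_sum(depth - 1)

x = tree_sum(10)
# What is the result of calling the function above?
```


tree_sum(10)
= 1 + tree_sum(9) + tree_sum(9)
= 1 + 2 * tree_sum(9)
tree_sum(k) = 2^(k+1) - 1
tree_sum(0) = 1
tree_sum(1) = 3
tree_sum(2) = 7
tree_sum(3) = 15
tree_sum(4) = 31
tree_sum(10) = 2^11 - 1 = 2047


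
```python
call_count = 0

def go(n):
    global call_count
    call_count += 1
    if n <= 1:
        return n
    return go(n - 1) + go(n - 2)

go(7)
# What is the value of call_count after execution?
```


go(7) calls go(6) and go(5); each non-base call branches into two more.
Let C(k) = total number of calls made by go(k), including the call to go(k) itself.
Base cases: C(0) = 1, C(1) = 1
Recurrence: C(k) = 1 + C(k-1) + C(k-2)
  C(2) = 1 + C(1) + C(0) = 1 + 1 + 1 = 3
  C(3) = 1 + C(2) + C(1) = 1 + 3 + 1 = 5
  C(4) = 1 + C(3) + C(2) = 1 + 5 + 3 = 9
  C(5) = 1 + C(4) + C(3) = 1 + 9 + 5 = 15
  C(6) = 1 + C(5) + C(4) = 1 + 15 + 9 = 25
  C(7) = 1 + C(6) + C(5) = 1 + 25 + 15 = 41
Total calls = C(7) = 41


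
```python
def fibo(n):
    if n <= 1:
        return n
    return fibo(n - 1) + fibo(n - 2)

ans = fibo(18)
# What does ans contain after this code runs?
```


fibo(18)
= fibo(17) + fibo(16)
= (fibo(16) + fibo(15)) + fibo(16)
Computing bottom-up: fibo(0)=0, fibo(1)=1, fibo(2)=1, fibo(3)=2, fibo(4)=3, fibo(5)=5, fibo(6)=8, fibo(7)=13, fibo(8)=21, fibo(9)=34, fibo(10)=55, fibo(11)=89, fibo(12)=144, fibo(13)=233, fibo(14)=377, fibo(15)=610, fibo(16)=987, fibo(17)=1597, fibo(18)=2584
= 2584


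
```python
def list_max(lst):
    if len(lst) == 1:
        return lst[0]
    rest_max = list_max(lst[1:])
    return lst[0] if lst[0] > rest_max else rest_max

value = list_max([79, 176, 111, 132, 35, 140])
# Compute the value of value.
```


list_max([79, 176, 111, 132, 35, 140])
= compare 79 with list_max([176, 111, 132, 35, 140])
= compare 176 with list_max([111, 132, 35, 140])
= compare 111 with list_max([132, 35, 140])
= compare 132 with list_max([35, 140])
= compare 35 with list_max([140])
Base: list_max([140]) = 140
compare 35 with 140: max = 140
compare 132 with 140: max = 140
compare 111 with 140: max = 140
compare 176 with 140: max = 176
compare 79 with 176: max = 176
= 176


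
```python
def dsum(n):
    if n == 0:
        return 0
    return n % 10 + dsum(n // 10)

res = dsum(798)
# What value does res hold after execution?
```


dsum(798)
= 8 + dsum(79)
= 8 + 9 + dsum(7)
= 8 + 9 + 7 + dsum(0)
= 8 + 9 + 7 + 0
= 24


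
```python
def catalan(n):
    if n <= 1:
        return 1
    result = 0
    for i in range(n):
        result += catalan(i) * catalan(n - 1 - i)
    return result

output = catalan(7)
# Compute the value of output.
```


catalan(7)
= sum of catalan(i) * catalan(7-1-i) for i in 0..6
First compute sub-values bottom-up:
  catalan(0) = 1, catalan(1) = 1
  catalan(2) = 1*1 + 1*1 = 2
  catalan(3) = 1*2 + 1*1 + 2*1 = 5
  catalan(4) = 1*5 + 1*2 + 2*1 + 5*1 = 14
  catalan(5) = 1*14 + 1*5 + 2*2 + 5*1 + 14*1 = 42
  catalan(6) = 1*42 + 1*14 + 2*5 + 5*2 + 14*1 + 42*1 = 132
Now catalan(7):
  catalan(0)*catalan(6) = 1*132 = 132
  catalan(1)*catalan(5) = 1*42 = 42
  catalan(2)*catalan(4) = 2*14 = 28
  catalan(3)*catalan(3) = 5*5 = 25
  catalan(4)*catalan(2) = 14*2 = 28
  catalan(5)*catalan(1) = 42*1 = 42
  catalan(6)*catalan(0) = 132*1 = 132
= 132 + 42 + 28 + 25 + 28 + 42 + 132
= 429


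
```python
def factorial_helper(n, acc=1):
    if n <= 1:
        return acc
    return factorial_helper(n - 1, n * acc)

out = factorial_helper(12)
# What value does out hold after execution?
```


factorial_helper(12, 1)
= factorial_helper(11, 12 * 1) = factorial_helper(11, 12)
= factorial_helper(10, 11 * 12) = factorial_helper(10, 132)
= factorial_helper(9, 10 * 132) = factorial_helper(9, 1320)
= factorial_helper(8, 9 * 1320) = factorial_helper(8, 11880)
= factorial_helper(7, 8 * 11880) = factorial_helper(7, 95040)
= factorial_helper(6, 7 * 95040) = factorial_helper(6, 665280)
= factorial_helper(5, 6 * 665280) = factorial_helper(5, 3991680)
= factorial_helper(4, 5 * 3991680) = factorial_helper(4, 19958400)
= factorial_helper(3, 4 * 19958400) = factorial_helper(3, 79833600)
= factorial_helper(2, 3 * 79833600) = factorial_helper(2, 239500800)
= factorial_helper(1, 2 * 239500800) = factorial_helper(1, 479001600)
n <= 1, return acc = 479001600
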